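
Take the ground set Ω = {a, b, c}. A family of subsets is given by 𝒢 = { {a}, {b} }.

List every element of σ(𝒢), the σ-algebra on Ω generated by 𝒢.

|σ(𝒢)| = 8.  σ(𝒢) = { ∅, {a}, {b}, {c}, {a, b}, {a, c}, {b, c}, Ω }

Derivation:
Seed the family with 𝒢 together with ∅ and Ω: { ∅, {a}, {b}, Ω }.
Step 1 (3 new):
  {a, b}  = {a} ∪ {b}
  {a, c}  = {b}ᶜ
  {b, c}  = {a}ᶜ
Step 2 (1 new):
  {c}  = {a, b}ᶜ
Step 3: closed — nothing new.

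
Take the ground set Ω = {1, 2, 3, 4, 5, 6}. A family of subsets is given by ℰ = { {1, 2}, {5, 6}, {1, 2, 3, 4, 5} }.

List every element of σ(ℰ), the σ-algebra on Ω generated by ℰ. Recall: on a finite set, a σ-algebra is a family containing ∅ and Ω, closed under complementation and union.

Start: ℰ ∪ {∅, Ω} = { {}, {1, 2}, {5, 6}, {1, 2, 3, 4, 5}, Ω }.
Iteration 1: 4 new —
  {6}  = ᶜ of {1, 2, 3, 4, 5}
  {1, 2, 3, 4}  = ᶜ of {5, 6}
  {1, 2, 5, 6}  = {5, 6} ∪ {1, 2}
  {3, 4, 5, 6}  = ᶜ of {1, 2}
  (now 9)
Iteration 2: +3 →
  {3, 4}  = ᶜ of {1, 2, 5, 6}
  {1, 2, 6}  = {1, 2} ∪ {6}
  {1, 2, 3, 4, 6}  = {6} ∪ {1, 2, 3, 4}
  (now 12)
Iteration 3: +3 →
  {5}  = ᶜ of {1, 2, 3, 4, 6}
  {3, 4, 5}  = ᶜ of {1, 2, 6}
  {3, 4, 6}  = {3, 4} ∪ {6}
  (now 15)
Iteration 4: +1 →
  {1, 2, 5}  = ᶜ of {3, 4, 6}
  (now 16)
After Iteration 5 the family is unchanged; done.

Hence σ(ℰ) has 16 members: { {}, {5}, {6}, {1, 2}, {3, 4}, {5, 6}, {1, 2, 5}, {1, 2, 6}, {3, 4, 5}, {3, 4, 6}, {1, 2, 3, 4}, {1, 2, 5, 6}, {3, 4, 5, 6}, {1, 2, 3, 4, 5}, {1, 2, 3, 4, 6}, Ω }.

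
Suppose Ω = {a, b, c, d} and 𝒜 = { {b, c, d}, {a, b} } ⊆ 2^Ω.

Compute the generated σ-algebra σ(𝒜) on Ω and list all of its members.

|σ(𝒜)| = 8.  σ(𝒜) = { {}, {a}, {b}, {a, b}, {c, d}, {a, c, d}, {b, c, d}, Ω }

Derivation:
Initial family (4 sets): { {}, {a, b}, {b, c, d}, Ω }.
Iteration 1: 2 new —
  {a}  = Ω∖{b, c, d}
  {c, d}  = Ω∖{a, b}
  |family| = 6
Iteration 2: +1 →
  {a, c, d}  = {c, d} ∪ {a}
  |family| = 7
Iteration 3: +1 →
  {b}  = Ω∖{a, c, d}
  |family| = 8
Iteration 4: already closed under ᶜ and ∪.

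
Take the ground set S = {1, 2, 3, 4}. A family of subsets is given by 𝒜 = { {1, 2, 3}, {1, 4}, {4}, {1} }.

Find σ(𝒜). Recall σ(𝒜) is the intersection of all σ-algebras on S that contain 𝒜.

Begin from { ∅, {1}, {4}, {1, 4}, {1, 2, 3}, S } (that is, 𝒜 plus ∅ and S).
Round 1. New:
  {2, 3}  = S∖{1, 4}
  {2, 3, 4}  = S∖{1}
  — 8 sets.
Round 2: stable.

Hence σ(𝒜) has 8 members: { ∅, {1}, {4}, {1, 4}, {2, 3}, {1, 2, 3}, {2, 3, 4}, S }.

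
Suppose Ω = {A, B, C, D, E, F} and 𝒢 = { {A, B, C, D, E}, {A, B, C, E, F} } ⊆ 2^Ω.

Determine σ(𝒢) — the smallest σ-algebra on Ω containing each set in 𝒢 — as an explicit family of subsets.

σ(𝒢) (8 sets): { ∅, {D}, {F}, {D, F}, {A, B, C, E}, {A, B, C, D, E}, {A, B, C, E, F}, Ω }

Working:
Seed the family with 𝒢 together with ∅ and Ω: { ∅, {A, B, C, D, E}, {A, B, C, E, F}, Ω }.
Iteration 1: 2 new —
  {D}  = {A, B, C, E, F}ᶜ
  {F}  = {A, B, C, D, E}ᶜ
  [6 total]
Iteration 2 (1 new):
  {D, F}  = {D} ∪ {F}
  [7 total]
Iteration 3 (1 new):
  {A, B, C, E}  = {D, F}ᶜ
  [8 total]
Iteration 4 adds nothing — fixpoint reached.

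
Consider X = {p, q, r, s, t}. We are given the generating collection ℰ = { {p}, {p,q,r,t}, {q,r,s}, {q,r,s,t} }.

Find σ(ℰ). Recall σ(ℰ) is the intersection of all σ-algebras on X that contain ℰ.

Start: ℰ ∪ {∅, X} = { ∅, {p}, {q,r,s}, {p,q,r,t}, {q,r,s,t}, X }.
Round 1. New:
  {s}  = X∖{p,q,r,t}
  {p,t}  = X∖{q,r,s}
  {p,q,r,s}  = {q,r,s} ∪ {p}
Round 2. New:
  {t}  = X∖{p,q,r,s}
  {p,s}  = {s} ∪ {p}
  {p,s,t}  = {p,t} ∪ {s}
Round 3 (3 new):
  {q,r}  = X∖{p,s,t}
  {s,t}  = {s} ∪ {t}
  {q,r,t}  = X∖{p,s}
Round 4 (1 new):
  {p,q,r}  = X∖{s,t}
Round 5: closed — nothing new.

Therefore σ(ℰ) = { ∅, {p}, {s}, {t}, {p,s}, {p,t}, {q,r}, {s,t}, {p,q,r}, {p,s,t}, {q,r,s}, {q,r,t}, {p,q,r,s}, {p,q,r,t}, {q,r,s,t}, X } (|σ(ℰ)| = 16).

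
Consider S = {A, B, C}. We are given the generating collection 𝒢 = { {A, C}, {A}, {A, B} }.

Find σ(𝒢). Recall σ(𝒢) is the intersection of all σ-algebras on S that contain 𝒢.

Start: 𝒢 ∪ {∅, S} = { {}, {A}, {A, B}, {A, C}, S }.
Iteration 1. New:
  {B}  = {A, C}ᶜ
  {C}  = {A, B}ᶜ
  {B, C}  = {A}ᶜ
  — 8 sets.
Iteration 2: already closed under ᶜ and ∪.

|σ(𝒢)| = 8.  σ(𝒢) = { {}, {A}, {B}, {C}, {A, B}, {A, C}, {B, C}, S }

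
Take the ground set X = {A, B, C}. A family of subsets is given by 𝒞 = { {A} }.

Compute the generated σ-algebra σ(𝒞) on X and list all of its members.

Begin from { {}, {A}, X } (that is, 𝒞 plus ∅ and X).
Round 1: 1 new —
  {B, C}  = X∖{A}
  |family| = 4
Round 2: stable.

Therefore σ(𝒞) = { {}, {A}, {B, C}, X } (|σ(𝒞)| = 4).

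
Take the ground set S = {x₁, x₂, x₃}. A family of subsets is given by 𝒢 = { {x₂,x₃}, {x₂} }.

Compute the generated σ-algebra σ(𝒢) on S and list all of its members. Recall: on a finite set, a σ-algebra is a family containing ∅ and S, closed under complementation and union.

σ(𝒢) = { {}, {x₁}, {x₂}, {x₃}, {x₁,x₂}, {x₁,x₃}, {x₂,x₃}, S }

Working:
Start: 𝒢 ∪ {∅, S} = { {}, {x₂}, {x₂,x₃}, S }.
Step 1 (2 new):
  {x₁}  = ᶜ of {x₂,x₃}
  {x₁,x₃}  = ᶜ of {x₂}
  |family| = 6
Step 2: +1 →
  {x₁,x₂}  = {x₂} ∪ {x₁}
  |family| = 7
Step 3: +1 →
  {x₃}  = ᶜ of {x₁,x₂}
  |family| = 8
Step 4: stable.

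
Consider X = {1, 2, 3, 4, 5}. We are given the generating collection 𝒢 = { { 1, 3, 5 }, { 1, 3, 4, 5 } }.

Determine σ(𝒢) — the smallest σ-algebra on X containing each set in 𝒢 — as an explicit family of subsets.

Start: 𝒢 ∪ {∅, X} = { ∅, { 1, 3, 5 }, { 1, 3, 4, 5 }, X }.
Step 1. New:
  { 2 }  = { 1, 3, 4, 5 }ᶜ
  { 2, 4 }  = { 1, 3, 5 }ᶜ
  [6 total]
Step 2 (1 new):
  { 1, 2, 3, 5 }  = { 1, 3, 5 } ∪ { 2 }
  [7 total]
Step 3: +1 →
  { 4 }  = { 1, 2, 3, 5 }ᶜ
  [8 total]
After Step 4 the family is unchanged; done.

Hence σ(𝒢) has 8 members: { ∅, { 2 }, { 4 }, { 2, 4 }, { 1, 3, 5 }, { 1, 2, 3, 5 }, { 1, 3, 4, 5 }, X }.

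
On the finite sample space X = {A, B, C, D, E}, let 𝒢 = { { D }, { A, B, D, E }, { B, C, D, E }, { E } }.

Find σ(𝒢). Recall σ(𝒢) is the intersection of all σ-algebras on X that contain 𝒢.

σ(𝒢) = { {  }, { A }, { B }, { C }, { D }, { E }, { A, B }, { A, C }, { A, D }, { A, E }, { B, C }, { B, D }, { B, E }, { C, D }, { C, E }, { D, E }, { A, B, C }, { A, B, D }, { A, B, E }, { A, C, D }, { A, C, E }, { A, D, E }, { B, C, D }, { B, C, E }, { B, D, E }, { C, D, E }, { A, B, C, D }, { A, B, C, E }, { A, B, D, E }, { A, C, D, E }, { B, C, D, E }, X }

Derivation:
Start: 𝒢 ∪ {∅, X} = { {  }, { D }, { E }, { A, B, D, E }, { B, C, D, E }, X }.
Step 1 (5 new):
  { A }  = complement { B, C, D, E }
  { C }  = complement { A, B, D, E }
  { D, E }  = { D } ∪ { E }
  { A, B, C, D }  = complement { E }
  { A, B, C, E }  = complement { D }
Step 2: +8 →
  { A, C }  = { C } ∪ { A }
  { A, D }  = { D } ∪ { A }
  { A, E }  = { E } ∪ { A }
  { C, D }  = { C } ∪ { D }
  { C, E }  = { E } ∪ { C }
  { A, B, C }  = complement { D, E }
  { A, D, E }  = { D, E } ∪ { A }
  { C, D, E }  = { D, E } ∪ { C }
Step 3 (10 new):
  { A, B }  = complement { C, D, E }
  { B, C }  = complement { A, D, E }
  { A, B, D }  = complement { C, E }
  { A, B, E }  = complement { C, D }
  { A, C, D }  = { C, D } ∪ { A, D }
  { A, C, E }  = { A, C } ∪ { A, E }
  { B, C, D }  = complement { A, E }
  { B, C, E }  = complement { A, D }
  { B, D, E }  = complement { A, C }
  { A, C, D, E }  = { C, D, E } ∪ { A, D }
Step 4. New:
  { B }  = complement { A, C, D, E }
  { B, D }  = complement { A, C, E }
  { B, E }  = complement { A, C, D }
Step 5: no new sets; the family is a σ-algebra.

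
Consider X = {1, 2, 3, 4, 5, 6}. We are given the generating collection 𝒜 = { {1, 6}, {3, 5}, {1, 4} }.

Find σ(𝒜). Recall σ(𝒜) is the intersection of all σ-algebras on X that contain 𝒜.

Seed the family with 𝒜 together with ∅ and X: { {}, {1, 4}, {1, 6}, {3, 5}, X }.
Round 1 adds 6:
  {1, 4, 6}  = {1, 4} ∪ {1, 6}
  {1, 2, 4, 6}  = X∖{3, 5}
  {1, 3, 4, 5}  = {1, 4} ∪ {3, 5}
  {1, 3, 5, 6}  = {1, 6} ∪ {3, 5}
  {2, 3, 4, 5}  = X∖{1, 6}
  {2, 3, 5, 6}  = X∖{1, 4}
  |family| = 11
Round 2: +7 →
  {2, 4}  = X∖{1, 3, 5, 6}
  {2, 6}  = X∖{1, 3, 4, 5}
  {2, 3, 5}  = X∖{1, 4, 6}
  {1, 2, 3, 4, 5}  = {2, 3, 4, 5} ∪ {1, 4}
  {1, 2, 3, 5, 6}  = {1, 3, 5, 6} ∪ {2, 3, 5, 6}
  {1, 3, 4, 5, 6}  = {1, 3, 5, 6} ∪ {1, 4, 6}
  {2, 3, 4, 5, 6}  = {2, 3, 4, 5} ∪ {2, 3, 5, 6}
  |family| = 18
Round 3. New:
  {1}  = X∖{2, 3, 4, 5, 6}
  {2}  = X∖{1, 3, 4, 5, 6}
  {4}  = X∖{1, 2, 3, 5, 6}
  {6}  = X∖{1, 2, 3, 4, 5}
  {1, 2, 4}  = {1, 4} ∪ {2, 4}
  {1, 2, 6}  = {1, 6} ∪ {2, 6}
  {2, 4, 6}  = {2, 6} ∪ {2, 4}
  |family| = 25
Round 4. New:
  {1, 2}  = {1} ∪ {2}
  {4, 6}  = {6} ∪ {4}
  {1, 3, 5}  = X∖{2, 4, 6}
  {3, 4, 5}  = X∖{1, 2, 6}
  {3, 5, 6}  = X∖{1, 2, 4}
  {1, 2, 3, 5}  = {1} ∪ {2, 3, 5}
  |family| = 31
Round 5 adds 1:
  {3, 4, 5, 6}  = X∖{1, 2}
  |family| = 32
Round 6: no new sets; the family is a σ-algebra.

|σ(𝒜)| = 32.  σ(𝒜) = { {}, {1}, {2}, {4}, {6}, {1, 2}, {1, 4}, {1, 6}, {2, 4}, {2, 6}, {3, 5}, {4, 6}, {1, 2, 4}, {1, 2, 6}, {1, 3, 5}, {1, 4, 6}, {2, 3, 5}, {2, 4, 6}, {3, 4, 5}, {3, 5, 6}, {1, 2, 3, 5}, {1, 2, 4, 6}, {1, 3, 4, 5}, {1, 3, 5, 6}, {2, 3, 4, 5}, {2, 3, 5, 6}, {3, 4, 5, 6}, {1, 2, 3, 4, 5}, {1, 2, 3, 5, 6}, {1, 3, 4, 5, 6}, {2, 3, 4, 5, 6}, X }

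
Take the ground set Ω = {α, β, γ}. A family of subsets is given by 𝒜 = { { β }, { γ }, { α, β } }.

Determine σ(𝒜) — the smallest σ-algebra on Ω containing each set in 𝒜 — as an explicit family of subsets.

Take S₀ = 𝒜 ∪ {∅, Ω} = { ∅, { β }, { γ }, { α, β }, Ω }.
Pass 1 (2 new):
  { α, γ }  = complement { β }
  { β, γ }  = { γ } ∪ { β }
  — 7 sets.
Pass 2: 1 new —
  { α }  = complement { β, γ }
  — 8 sets.
Pass 3: no new sets; the family is a σ-algebra.

σ(𝒜) = { ∅, { α }, { β }, { γ }, { α, β }, { α, γ }, { β, γ }, Ω }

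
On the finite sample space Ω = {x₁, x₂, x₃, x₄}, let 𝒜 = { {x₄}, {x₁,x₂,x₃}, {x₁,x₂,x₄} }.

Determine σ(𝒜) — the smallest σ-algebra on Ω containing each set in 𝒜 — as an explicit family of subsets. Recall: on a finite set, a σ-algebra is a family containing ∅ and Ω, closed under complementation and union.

σ(𝒜) (8 sets): { {}, {x₃}, {x₄}, {x₁,x₂}, {x₃,x₄}, {x₁,x₂,x₃}, {x₁,x₂,x₄}, Ω }

Trace:
Take S₀ = 𝒜 ∪ {∅, Ω} = { {}, {x₄}, {x₁,x₂,x₃}, {x₁,x₂,x₄}, Ω }.
Pass 1: 1 new —
  {x₃}  = ᶜ of {x₁,x₂,x₄}
  [6 total]
Pass 2 (1 new):
  {x₃,x₄}  = {x₄} ∪ {x₃}
  [7 total]
Pass 3 (1 new):
  {x₁,x₂}  = ᶜ of {x₃,x₄}
  [8 total]
Pass 4: no new sets; the family is a σ-algebra.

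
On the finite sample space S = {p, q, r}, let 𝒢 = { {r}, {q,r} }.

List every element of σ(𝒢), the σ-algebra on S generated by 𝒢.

Take S₀ = 𝒢 ∪ {∅, S} = { {}, {r}, {q,r}, S }.
Round 1: +2 →
  {p}  = complement {q,r}
  {p,q}  = complement {r}
Round 2 (1 new):
  {p,r}  = {r} ∪ {p}
Round 3: 1 new —
  {q}  = complement {p,r}
After Round 4 the family is unchanged; done.

Hence σ(𝒢) has 8 members: { {}, {p}, {q}, {r}, {p,q}, {p,r}, {q,r}, S }.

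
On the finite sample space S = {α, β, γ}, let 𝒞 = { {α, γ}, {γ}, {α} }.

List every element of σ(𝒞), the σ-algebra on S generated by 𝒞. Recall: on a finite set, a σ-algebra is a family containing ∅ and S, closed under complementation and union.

|σ(𝒞)| = 8.  σ(𝒞) = { {}, {α}, {β}, {γ}, {α, β}, {α, γ}, {β, γ}, S }

Check:
Take S₀ = 𝒞 ∪ {∅, S} = { {}, {α}, {γ}, {α, γ}, S }.
Step 1 (3 new):
  {β}  = complement {α, γ}
  {α, β}  = complement {γ}
  {β, γ}  = complement {α}
  [8 total]
Step 2: stable.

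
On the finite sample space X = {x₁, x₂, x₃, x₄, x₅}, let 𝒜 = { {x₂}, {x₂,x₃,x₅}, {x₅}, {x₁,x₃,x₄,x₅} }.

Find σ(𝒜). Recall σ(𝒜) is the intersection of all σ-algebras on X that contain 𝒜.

Take S₀ = 𝒜 ∪ {∅, X} = { ∅, {x₂}, {x₅}, {x₂,x₃,x₅}, {x₁,x₃,x₄,x₅}, X }.
Pass 1 (3 new):
  {x₁,x₄}  = ᶜ of {x₂,x₃,x₅}
  {x₂,x₅}  = {x₂} ∪ {x₅}
  {x₁,x₂,x₃,x₄}  = ᶜ of {x₅}
Pass 2 (4 new):
  {x₁,x₂,x₄}  = {x₂} ∪ {x₁,x₄}
  {x₁,x₃,x₄}  = ᶜ of {x₂,x₅}
  {x₁,x₄,x₅}  = {x₅} ∪ {x₁,x₄}
  {x₁,x₂,x₄,x₅}  = {x₂,x₅} ∪ {x₁,x₄}
Pass 3. New:
  {x₃}  = ᶜ of {x₁,x₂,x₄,x₅}
  {x₂,x₃}  = ᶜ of {x₁,x₄,x₅}
  {x₃,x₅}  = ᶜ of {x₁,x₂,x₄}
Pass 4: no new sets; the family is a σ-algebra.

Hence σ(𝒜) has 16 members: { ∅, {x₂}, {x₃}, {x₅}, {x₁,x₄}, {x₂,x₃}, {x₂,x₅}, {x₃,x₅}, {x₁,x₂,x₄}, {x₁,x₃,x₄}, {x₁,x₄,x₅}, {x₂,x₃,x₅}, {x₁,x₂,x₃,x₄}, {x₁,x₂,x₄,x₅}, {x₁,x₃,x₄,x₅}, X }.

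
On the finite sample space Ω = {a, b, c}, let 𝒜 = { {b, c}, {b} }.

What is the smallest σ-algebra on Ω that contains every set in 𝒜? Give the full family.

Initial family (4 sets): { ∅, {b}, {b, c}, Ω }.
Iteration 1 adds 2:
  {a}  = complement {b, c}
  {a, c}  = complement {b}
  |family| = 6
Iteration 2. New:
  {a, b}  = {b} ∪ {a}
  |family| = 7
Iteration 3: +1 →
  {c}  = complement {a, b}
  |family| = 8
Iteration 4 adds nothing — fixpoint reached.

σ(𝒜) = { ∅, {a}, {b}, {c}, {a, b}, {a, c}, {b, c}, Ω }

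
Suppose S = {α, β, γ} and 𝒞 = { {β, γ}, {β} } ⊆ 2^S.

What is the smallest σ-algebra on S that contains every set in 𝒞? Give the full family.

Begin from { ∅, {β}, {β, γ}, S } (that is, 𝒞 plus ∅ and S).
Iteration 1. New:
  {α}  = S∖{β, γ}
  {α, γ}  = S∖{β}
  — 6 sets.
Iteration 2 (1 new):
  {α, β}  = {β} ∪ {α}
  — 7 sets.
Iteration 3 (1 new):
  {γ}  = S∖{α, β}
  — 8 sets.
After Iteration 4 the family is unchanged; done.

|σ(𝒞)| = 8.  σ(𝒞) = { ∅, {α}, {β}, {γ}, {α, β}, {α, γ}, {β, γ}, S }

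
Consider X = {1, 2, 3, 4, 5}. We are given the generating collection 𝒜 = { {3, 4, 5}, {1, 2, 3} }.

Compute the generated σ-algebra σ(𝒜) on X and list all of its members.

Take S₀ = 𝒜 ∪ {∅, X} = { {}, {1, 2, 3}, {3, 4, 5}, X }.
Step 1. New:
  {1, 2}  = {3, 4, 5}ᶜ
  {4, 5}  = {1, 2, 3}ᶜ
  |family| = 6
Step 2. New:
  {1, 2, 4, 5}  = {4, 5} ∪ {1, 2}
  |family| = 7
Step 3: 1 new —
  {3}  = {1, 2, 4, 5}ᶜ
  |family| = 8
After Step 4 the family is unchanged; done.

Hence σ(𝒜) has 8 members: { {}, {3}, {1, 2}, {4, 5}, {1, 2, 3}, {3, 4, 5}, {1, 2, 4, 5}, X }.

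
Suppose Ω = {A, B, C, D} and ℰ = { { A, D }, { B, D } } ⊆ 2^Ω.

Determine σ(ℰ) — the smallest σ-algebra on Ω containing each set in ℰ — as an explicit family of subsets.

σ(ℰ) (16 sets): { {  }, { A }, { B }, { C }, { D }, { A, B }, { A, C }, { A, D }, { B, C }, { B, D }, { C, D }, { A, B, C }, { A, B, D }, { A, C, D }, { B, C, D }, Ω }

Derivation:
Initial family (4 sets): { {  }, { A, D }, { B, D }, Ω }.
Round 1. New:
  { A, C }  = ᶜ of { B, D }
  { B, C }  = ᶜ of { A, D }
  { A, B, D }  = { B, D } ∪ { A, D }
  |family| = 7
Round 2: +4 →
  { C }  = ᶜ of { A, B, D }
  { A, B, C }  = { B, C } ∪ { A, C }
  { A, C, D }  = { A, D } ∪ { A, C }
  { B, C, D }  = { B, C } ∪ { B, D }
  |family| = 11
Round 3 (3 new):
  { A }  = ᶜ of { B, C, D }
  { B }  = ᶜ of { A, C, D }
  { D }  = ᶜ of { A, B, C }
  |family| = 14
Round 4. New:
  { A, B }  = { B } ∪ { A }
  { C, D }  = { C } ∪ { D }
  |family| = 16
After Round 5 the family is unchanged; done.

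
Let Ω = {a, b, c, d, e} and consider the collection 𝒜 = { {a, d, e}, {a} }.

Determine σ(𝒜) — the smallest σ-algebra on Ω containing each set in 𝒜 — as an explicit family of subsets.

Take S₀ = 𝒜 ∪ {∅, Ω} = { {}, {a}, {a, d, e}, Ω }.
Iteration 1 adds 2:
  {b, c}  = complement {a, d, e}
  {b, c, d, e}  = complement {a}
  — 6 sets.
Iteration 2: 1 new —
  {a, b, c}  = {b, c} ∪ {a}
  — 7 sets.
Iteration 3 adds 1:
  {d, e}  = complement {a, b, c}
  — 8 sets.
Iteration 4: no new sets; the family is a σ-algebra.

Hence σ(𝒜) has 8 members: { {}, {a}, {b, c}, {d, e}, {a, b, c}, {a, d, e}, {b, c, d, e}, Ω }.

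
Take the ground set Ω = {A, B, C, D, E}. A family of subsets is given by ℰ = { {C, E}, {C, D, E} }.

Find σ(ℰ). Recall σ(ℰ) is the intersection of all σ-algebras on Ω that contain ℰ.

σ(ℰ) = { ∅, {D}, {A, B}, {C, E}, {A, B, D}, {C, D, E}, {A, B, C, E}, Ω }

Trace:
Seed the family with ℰ together with ∅ and Ω: { ∅, {C, E}, {C, D, E}, Ω }.
Round 1 (2 new):
  {A, B}  = complement {C, D, E}
  {A, B, D}  = complement {C, E}
  |family| = 6
Round 2 adds 1:
  {A, B, C, E}  = {A, B} ∪ {C, E}
  |family| = 7
Round 3: +1 →
  {D}  = complement {A, B, C, E}
  |family| = 8
Round 4: closed — nothing new.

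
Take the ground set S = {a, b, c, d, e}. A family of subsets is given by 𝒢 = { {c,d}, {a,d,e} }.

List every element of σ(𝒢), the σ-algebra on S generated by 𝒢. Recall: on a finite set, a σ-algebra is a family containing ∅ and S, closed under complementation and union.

Answer: σ(𝒢) = { {}, {b}, {c}, {d}, {a,e}, {b,c}, {b,d}, {c,d}, {a,b,e}, {a,c,e}, {a,d,e}, {b,c,d}, {a,b,c,e}, {a,b,d,e}, {a,c,d,e}, S }

Trace:
Start: 𝒢 ∪ {∅, S} = { {}, {c,d}, {a,d,e}, S }.
Pass 1 adds 3:
  {b,c}  = {a,d,e}ᶜ
  {a,b,e}  = {c,d}ᶜ
  {a,c,d,e}  = {c,d} ∪ {a,d,e}
  (now 7)
Pass 2: 4 new —
  {b}  = {a,c,d,e}ᶜ
  {b,c,d}  = {c,d} ∪ {b,c}
  {a,b,c,e}  = {a,b,e} ∪ {b,c}
  {a,b,d,e}  = {a,d,e} ∪ {a,b,e}
  (now 11)
Pass 3. New:
  {c}  = {a,b,d,e}ᶜ
  {d}  = {a,b,c,e}ᶜ
  {a,e}  = {b,c,d}ᶜ
  (now 14)
Pass 4: 2 new —
  {b,d}  = {d} ∪ {b}
  {a,c,e}  = {c} ∪ {a,e}
  (now 16)
Pass 5 adds nothing — fixpoint reached.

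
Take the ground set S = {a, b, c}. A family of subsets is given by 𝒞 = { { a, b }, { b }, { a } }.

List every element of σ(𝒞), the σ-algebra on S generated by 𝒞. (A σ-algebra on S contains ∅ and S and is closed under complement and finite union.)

|σ(𝒞)| = 8.  σ(𝒞) = { ∅, { a }, { b }, { c }, { a, b }, { a, c }, { b, c }, S }

Derivation:
Initial family (5 sets): { ∅, { a }, { b }, { a, b }, S }.
Iteration 1 adds 3:
  { c }  = ᶜ of { a, b }
  { a, c }  = ᶜ of { b }
  { b, c }  = ᶜ of { a }
Iteration 2 adds nothing — fixpoint reached.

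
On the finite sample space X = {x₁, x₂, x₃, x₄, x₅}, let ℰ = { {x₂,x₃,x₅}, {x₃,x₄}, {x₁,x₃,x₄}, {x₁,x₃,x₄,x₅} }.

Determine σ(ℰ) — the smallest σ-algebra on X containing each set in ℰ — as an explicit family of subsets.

σ(ℰ) (32 sets): { ∅, {x₁}, {x₂}, {x₃}, {x₄}, {x₅}, {x₁,x₂}, {x₁,x₃}, {x₁,x₄}, {x₁,x₅}, {x₂,x₃}, {x₂,x₄}, {x₂,x₅}, {x₃,x₄}, {x₃,x₅}, {x₄,x₅}, {x₁,x₂,x₃}, {x₁,x₂,x₄}, {x₁,x₂,x₅}, {x₁,x₃,x₄}, {x₁,x₃,x₅}, {x₁,x₄,x₅}, {x₂,x₃,x₄}, {x₂,x₃,x₅}, {x₂,x₄,x₅}, {x₃,x₄,x₅}, {x₁,x₂,x₃,x₄}, {x₁,x₂,x₃,x₅}, {x₁,x₂,x₄,x₅}, {x₁,x₃,x₄,x₅}, {x₂,x₃,x₄,x₅}, X }

Working:
Seed the family with ℰ together with ∅ and X: { ∅, {x₃,x₄}, {x₁,x₃,x₄}, {x₂,x₃,x₅}, {x₁,x₃,x₄,x₅}, X }.
Iteration 1: 5 new —
  {x₂}  = ᶜ of {x₁,x₃,x₄,x₅}
  {x₁,x₄}  = ᶜ of {x₂,x₃,x₅}
  {x₂,x₅}  = ᶜ of {x₁,x₃,x₄}
  {x₁,x₂,x₅}  = ᶜ of {x₃,x₄}
  {x₂,x₃,x₄,x₅}  = {x₃,x₄} ∪ {x₂,x₃,x₅}
  |family| = 11
Iteration 2. New:
  {x₁}  = ᶜ of {x₂,x₃,x₄,x₅}
  {x₁,x₂,x₄}  = {x₂} ∪ {x₁,x₄}
  {x₂,x₃,x₄}  = {x₃,x₄} ∪ {x₂}
  {x₁,x₂,x₃,x₄}  = {x₂} ∪ {x₁,x₃,x₄}
  {x₁,x₂,x₃,x₅}  = {x₁,x₂,x₅} ∪ {x₂,x₃,x₅}
  {x₁,x₂,x₄,x₅}  = {x₂,x₅} ∪ {x₁,x₄}
  |family| = 17
Iteration 3. New:
  {x₃}  = ᶜ of {x₁,x₂,x₄,x₅}
  {x₄}  = ᶜ of {x₁,x₂,x₃,x₅}
  {x₅}  = ᶜ of {x₁,x₂,x₃,x₄}
  {x₁,x₂}  = {x₂} ∪ {x₁}
  {x₁,x₅}  = ᶜ of {x₂,x₃,x₄}
  {x₃,x₅}  = ᶜ of {x₁,x₂,x₄}
  |family| = 23
Iteration 4 adds 9:
  {x₁,x₃}  = {x₃} ∪ {x₁}
  {x₂,x₃}  = {x₂} ∪ {x₃}
  {x₂,x₄}  = {x₂} ∪ {x₄}
  {x₄,x₅}  = {x₅} ∪ {x₄}
  {x₁,x₂,x₃}  = {x₁,x₂} ∪ {x₃}
  {x₁,x₃,x₅}  = {x₃} ∪ {x₁,x₅}
  {x₁,x₄,x₅}  = {x₅} ∪ {x₁,x₄}
  {x₂,x₄,x₅}  = {x₂,x₅} ∪ {x₄}
  {x₃,x₄,x₅}  = ᶜ of {x₁,x₂}
  |family| = 32
After Iteration 5 the family is unchanged; done.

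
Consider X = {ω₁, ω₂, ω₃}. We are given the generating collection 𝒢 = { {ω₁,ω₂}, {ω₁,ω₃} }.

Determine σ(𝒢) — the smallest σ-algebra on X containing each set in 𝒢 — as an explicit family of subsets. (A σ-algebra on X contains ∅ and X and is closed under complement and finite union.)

Begin from { {}, {ω₁,ω₂}, {ω₁,ω₃}, X } (that is, 𝒢 plus ∅ and X).
Round 1: 2 new —
  {ω₂}  = ᶜ of {ω₁,ω₃}
  {ω₃}  = ᶜ of {ω₁,ω₂}
Round 2: +1 →
  {ω₂,ω₃}  = {ω₃} ∪ {ω₂}
Round 3: +1 →
  {ω₁}  = ᶜ of {ω₂,ω₃}
Round 4: stable.

Hence σ(𝒢) has 8 members: { {}, {ω₁}, {ω₂}, {ω₃}, {ω₁,ω₂}, {ω₁,ω₃}, {ω₂,ω₃}, X }.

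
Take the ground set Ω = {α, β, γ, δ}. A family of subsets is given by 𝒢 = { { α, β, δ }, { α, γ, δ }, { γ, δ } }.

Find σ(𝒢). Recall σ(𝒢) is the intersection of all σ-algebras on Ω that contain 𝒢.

Seed the family with 𝒢 together with ∅ and Ω: { ∅, { γ, δ }, { α, β, δ }, { α, γ, δ }, Ω }.
Step 1: +3 →
  { β }  = { α, γ, δ }ᶜ
  { γ }  = { α, β, δ }ᶜ
  { α, β }  = { γ, δ }ᶜ
  |family| = 8
Step 2: 3 new —
  { β, γ }  = { γ } ∪ { β }
  { α, β, γ }  = { γ } ∪ { α, β }
  { β, γ, δ }  = { β } ∪ { γ, δ }
  |family| = 11
Step 3: 3 new —
  { α }  = { β, γ, δ }ᶜ
  { δ }  = { α, β, γ }ᶜ
  { α, δ }  = { β, γ }ᶜ
  |family| = 14
Step 4: +2 →
  { α, γ }  = { γ } ∪ { α }
  { β, δ }  = { δ } ∪ { β }
  |family| = 16
Step 5: stable.

σ(𝒢) = { ∅, { α }, { β }, { γ }, { δ }, { α, β }, { α, γ }, { α, δ }, { β, γ }, { β, δ }, { γ, δ }, { α, β, γ }, { α, β, δ }, { α, γ, δ }, { β, γ, δ }, Ω }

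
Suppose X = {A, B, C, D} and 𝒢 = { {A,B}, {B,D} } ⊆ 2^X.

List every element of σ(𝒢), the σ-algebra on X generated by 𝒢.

σ(𝒢) = { ∅, {A}, {B}, {C}, {D}, {A,B}, {A,C}, {A,D}, {B,C}, {B,D}, {C,D}, {A,B,C}, {A,B,D}, {A,C,D}, {B,C,D}, X }

Working:
Take S₀ = 𝒢 ∪ {∅, X} = { ∅, {A,B}, {B,D}, X }.
Step 1: +3 →
  {A,C}  = complement {B,D}
  {C,D}  = complement {A,B}
  {A,B,D}  = {A,B} ∪ {B,D}
  — 7 sets.
Step 2 adds 4:
  {C}  = complement {A,B,D}
  {A,B,C}  = {A,B} ∪ {A,C}
  {A,C,D}  = {C,D} ∪ {A,C}
  {B,C,D}  = {C,D} ∪ {B,D}
  — 11 sets.
Step 3 (3 new):
  {A}  = complement {B,C,D}
  {B}  = complement {A,C,D}
  {D}  = complement {A,B,C}
  — 14 sets.
Step 4: 2 new —
  {A,D}  = {D} ∪ {A}
  {B,C}  = {C} ∪ {B}
  — 16 sets.
Step 5: closed — nothing new.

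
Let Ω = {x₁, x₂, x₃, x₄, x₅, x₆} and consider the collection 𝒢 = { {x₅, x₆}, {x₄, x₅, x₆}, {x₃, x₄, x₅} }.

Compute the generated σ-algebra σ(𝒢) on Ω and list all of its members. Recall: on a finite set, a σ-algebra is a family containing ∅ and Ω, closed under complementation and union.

Begin from { {}, {x₅, x₆}, {x₃, x₄, x₅}, {x₄, x₅, x₆}, Ω } (that is, 𝒢 plus ∅ and Ω).
Round 1. New:
  {x₁, x₂, x₃}  = Ω∖{x₄, x₅, x₆}
  {x₁, x₂, x₆}  = Ω∖{x₃, x₄, x₅}
  {x₁, x₂, x₃, x₄}  = Ω∖{x₅, x₆}
  {x₃, x₄, x₅, x₆}  = {x₃, x₄, x₅} ∪ {x₅, x₆}
  (now 9)
Round 2: 7 new —
  {x₁, x₂}  = Ω∖{x₃, x₄, x₅, x₆}
  {x₁, x₂, x₃, x₆}  = {x₁, x₂, x₃} ∪ {x₁, x₂, x₆}
  {x₁, x₂, x₅, x₆}  = {x₅, x₆} ∪ {x₁, x₂, x₆}
  {x₁, x₂, x₃, x₄, x₅}  = {x₃, x₄, x₅} ∪ {x₁, x₂, x₃}
  {x₁, x₂, x₃, x₄, x₆}  = {x₁, x₂, x₆} ∪ {x₁, x₂, x₃, x₄}
  {x₁, x₂, x₃, x₅, x₆}  = {x₁, x₂, x₃} ∪ {x₅, x₆}
  {x₁, x₂, x₄, x₅, x₆}  = {x₁, x₂, x₆} ∪ {x₄, x₅, x₆}
  (now 16)
Round 3: +6 →
  {x₃}  = Ω∖{x₁, x₂, x₄, x₅, x₆}
  {x₄}  = Ω∖{x₁, x₂, x₃, x₅, x₆}
  {x₅}  = Ω∖{x₁, x₂, x₃, x₄, x₆}
  {x₆}  = Ω∖{x₁, x₂, x₃, x₄, x₅}
  {x₃, x₄}  = Ω∖{x₁, x₂, x₅, x₆}
  {x₄, x₅}  = Ω∖{x₁, x₂, x₃, x₆}
  (now 22)
Round 4 (10 new):
  {x₃, x₅}  = {x₅} ∪ {x₃}
  {x₃, x₆}  = {x₆} ∪ {x₃}
  {x₄, x₆}  = {x₆} ∪ {x₄}
  {x₁, x₂, x₄}  = {x₁, x₂} ∪ {x₄}
  {x₁, x₂, x₅}  = {x₁, x₂} ∪ {x₅}
  {x₃, x₄, x₆}  = {x₃, x₄} ∪ {x₆}
  {x₃, x₅, x₆}  = {x₅, x₆} ∪ {x₃}
  {x₁, x₂, x₃, x₅}  = {x₁, x₂, x₃} ∪ {x₅}
  {x₁, x₂, x₄, x₅}  = {x₁, x₂} ∪ {x₄, x₅}
  {x₁, x₂, x₄, x₆}  = {x₄} ∪ {x₁, x₂, x₆}
  (now 32)
Round 5: closed — nothing new.

|σ(𝒢)| = 32.  σ(𝒢) = { {}, {x₃}, {x₄}, {x₅}, {x₆}, {x₁, x₂}, {x₃, x₄}, {x₃, x₅}, {x₃, x₆}, {x₄, x₅}, {x₄, x₆}, {x₅, x₆}, {x₁, x₂, x₃}, {x₁, x₂, x₄}, {x₁, x₂, x₅}, {x₁, x₂, x₆}, {x₃, x₄, x₅}, {x₃, x₄, x₆}, {x₃, x₅, x₆}, {x₄, x₅, x₆}, {x₁, x₂, x₃, x₄}, {x₁, x₂, x₃, x₅}, {x₁, x₂, x₃, x₆}, {x₁, x₂, x₄, x₅}, {x₁, x₂, x₄, x₆}, {x₁, x₂, x₅, x₆}, {x₃, x₄, x₅, x₆}, {x₁, x₂, x₃, x₄, x₅}, {x₁, x₂, x₃, x₄, x₆}, {x₁, x₂, x₃, x₅, x₆}, {x₁, x₂, x₄, x₅, x₆}, Ω }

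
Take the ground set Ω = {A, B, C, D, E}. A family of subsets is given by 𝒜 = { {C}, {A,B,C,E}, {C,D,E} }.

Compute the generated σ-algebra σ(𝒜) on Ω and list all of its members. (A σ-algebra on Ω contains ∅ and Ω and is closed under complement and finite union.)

Seed the family with 𝒜 together with ∅ and Ω: { ∅, {C}, {C,D,E}, {A,B,C,E}, Ω }.
Pass 1: 3 new —
  {D}  = {A,B,C,E}ᶜ
  {A,B}  = {C,D,E}ᶜ
  {A,B,D,E}  = {C}ᶜ
  — 8 sets.
Pass 2 (3 new):
  {C,D}  = {D} ∪ {C}
  {A,B,C}  = {C} ∪ {A,B}
  {A,B,D}  = {D} ∪ {A,B}
  — 11 sets.
Pass 3 (4 new):
  {C,E}  = {A,B,D}ᶜ
  {D,E}  = {A,B,C}ᶜ
  {A,B,E}  = {C,D}ᶜ
  {A,B,C,D}  = {C} ∪ {A,B,D}
  — 15 sets.
Pass 4. New:
  {E}  = {A,B,C,D}ᶜ
  — 16 sets.
Pass 5: no new sets; the family is a σ-algebra.

|σ(𝒜)| = 16.  σ(𝒜) = { ∅, {C}, {D}, {E}, {A,B}, {C,D}, {C,E}, {D,E}, {A,B,C}, {A,B,D}, {A,B,E}, {C,D,E}, {A,B,C,D}, {A,B,C,E}, {A,B,D,E}, Ω }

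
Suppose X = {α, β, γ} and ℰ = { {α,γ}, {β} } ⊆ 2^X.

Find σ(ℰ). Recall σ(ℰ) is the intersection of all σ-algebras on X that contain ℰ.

Initial family (4 sets): { ∅, {β}, {α,γ}, X }.
Iteration 1: closed — nothing new.

Hence σ(ℰ) has 4 members: { ∅, {β}, {α,γ}, X }.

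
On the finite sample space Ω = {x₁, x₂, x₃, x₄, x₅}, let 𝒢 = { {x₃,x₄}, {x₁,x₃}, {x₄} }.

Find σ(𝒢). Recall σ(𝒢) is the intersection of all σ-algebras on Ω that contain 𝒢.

Initial family (5 sets): { {}, {x₄}, {x₁,x₃}, {x₃,x₄}, Ω }.
Step 1: +4 →
  {x₁,x₂,x₅}  = complement {x₃,x₄}
  {x₁,x₃,x₄}  = {x₃,x₄} ∪ {x₁,x₃}
  {x₂,x₄,x₅}  = complement {x₁,x₃}
  {x₁,x₂,x₃,x₅}  = complement {x₄}
  — 9 sets.
Step 2 adds 3:
  {x₂,x₅}  = complement {x₁,x₃,x₄}
  {x₁,x₂,x₄,x₅}  = {x₁,x₂,x₅} ∪ {x₄}
  {x₂,x₃,x₄,x₅}  = {x₃,x₄} ∪ {x₂,x₄,x₅}
  — 12 sets.
Step 3 (2 new):
  {x₁}  = complement {x₂,x₃,x₄,x₅}
  {x₃}  = complement {x₁,x₂,x₄,x₅}
  — 14 sets.
Step 4: 2 new —
  {x₁,x₄}  = {x₄} ∪ {x₁}
  {x₂,x₃,x₅}  = {x₃} ∪ {x₂,x₅}
  — 16 sets.
Step 5: stable.

σ(𝒢) = { {}, {x₁}, {x₃}, {x₄}, {x₁,x₃}, {x₁,x₄}, {x₂,x₅}, {x₃,x₄}, {x₁,x₂,x₅}, {x₁,x₃,x₄}, {x₂,x₃,x₅}, {x₂,x₄,x₅}, {x₁,x₂,x₃,x₅}, {x₁,x₂,x₄,x₅}, {x₂,x₃,x₄,x₅}, Ω }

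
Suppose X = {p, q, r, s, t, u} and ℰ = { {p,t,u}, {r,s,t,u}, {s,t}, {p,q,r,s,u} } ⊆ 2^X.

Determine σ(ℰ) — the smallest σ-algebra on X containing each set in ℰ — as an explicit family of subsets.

Begin from { ∅, {s,t}, {p,t,u}, {r,s,t,u}, {p,q,r,s,u}, X } (that is, ℰ plus ∅ and X).
Pass 1. New:
  {t}  = ᶜ of {p,q,r,s,u}
  {p,q}  = ᶜ of {r,s,t,u}
  {q,r,s}  = ᶜ of {p,t,u}
  {p,q,r,u}  = ᶜ of {s,t}
  {p,s,t,u}  = {s,t} ∪ {p,t,u}
  {p,r,s,t,u}  = {p,t,u} ∪ {r,s,t,u}
  — 12 sets.
Pass 2: +10 →
  {q}  = ᶜ of {p,r,s,t,u}
  {q,r}  = ᶜ of {p,s,t,u}
  {p,q,t}  = {p,q} ∪ {t}
  {p,q,r,s}  = {q,r,s} ∪ {p,q}
  {p,q,s,t}  = {p,q} ∪ {s,t}
  {p,q,t,u}  = {p,q} ∪ {p,t,u}
  {q,r,s,t}  = {q,r,s} ∪ {t}
  {p,q,r,t,u}  = {p,q,r,u} ∪ {t}
  {p,q,s,t,u}  = {p,q} ∪ {p,s,t,u}
  {q,r,s,t,u}  = {q,r,s} ∪ {r,s,t,u}
  — 22 sets.
Pass 3. New:
  {p}  = ᶜ of {q,r,s,t,u}
  {r}  = ᶜ of {p,q,s,t,u}
  {s}  = ᶜ of {p,q,r,t,u}
  {p,u}  = ᶜ of {q,r,s,t}
  {q,t}  = {q} ∪ {t}
  {r,s}  = ᶜ of {p,q,t,u}
  {r,u}  = ᶜ of {p,q,s,t}
  {t,u}  = ᶜ of {p,q,r,s}
  {p,q,r}  = {p,q} ∪ {q,r}
  {q,r,t}  = {t} ∪ {q,r}
  {q,s,t}  = {q} ∪ {s,t}
  {r,s,u}  = ᶜ of {p,q,t}
  {p,q,r,t}  = {p,q,t} ∪ {q,r}
  {p,q,r,s,t}  = {s,t} ∪ {p,q,r,s}
  — 36 sets.
Pass 4 (23 new):
  {u}  = ᶜ of {p,q,r,s,t}
  {p,r}  = {p} ∪ {r}
  {p,s}  = {p} ∪ {s}
  {p,t}  = {p} ∪ {t}
  {q,s}  = {q} ∪ {s}
  {r,t}  = {t} ∪ {r}
  {s,u}  = ᶜ of {p,q,r,t}
  {p,q,s}  = {p,q} ∪ {s}
  {p,q,u}  = {p,q} ∪ {p,u}
  {p,r,s}  = {r,s} ∪ {p}
  {p,r,u}  = ᶜ of {q,s,t}
  {p,s,t}  = {p} ∪ {s,t}
  {p,s,u}  = ᶜ of {q,r,t}
  {q,r,u}  = {q} ∪ {r,u}
  {q,t,u}  = {q,t} ∪ {t,u}
  {r,s,t}  = {r,s} ∪ {t}
  {r,t,u}  = {t,u} ∪ {r}
  {s,t,u}  = ᶜ of {p,q,r}
  {p,r,s,u}  = ᶜ of {q,t}
  {p,r,t,u}  = {r} ∪ {p,t,u}
  {q,r,s,u}  = {q} ∪ {r,s,u}
  {q,r,t,u}  = {q,t} ∪ {r,u}
  {q,s,t,u}  = {t,u} ∪ {q,s,t}
  — 59 sets.
Pass 5: 5 new —
  {q,u}  = {q} ∪ {u}
  {p,r,t}  = {p,r} ∪ {p,t}
  {q,s,u}  = {q} ∪ {s,u}
  {p,q,s,u}  = ᶜ of {r,t}
  {p,r,s,t}  = {r,s,t} ∪ {p,r,s}
  — 64 sets.
After Pass 6 the family is unchanged; done.

|σ(ℰ)| = 64.  σ(ℰ) = { ∅, {p}, {q}, {r}, {s}, {t}, {u}, {p,q}, {p,r}, {p,s}, {p,t}, {p,u}, {q,r}, {q,s}, {q,t}, {q,u}, {r,s}, {r,t}, {r,u}, {s,t}, {s,u}, {t,u}, {p,q,r}, {p,q,s}, {p,q,t}, {p,q,u}, {p,r,s}, {p,r,t}, {p,r,u}, {p,s,t}, {p,s,u}, {p,t,u}, {q,r,s}, {q,r,t}, {q,r,u}, {q,s,t}, {q,s,u}, {q,t,u}, {r,s,t}, {r,s,u}, {r,t,u}, {s,t,u}, {p,q,r,s}, {p,q,r,t}, {p,q,r,u}, {p,q,s,t}, {p,q,s,u}, {p,q,t,u}, {p,r,s,t}, {p,r,s,u}, {p,r,t,u}, {p,s,t,u}, {q,r,s,t}, {q,r,s,u}, {q,r,t,u}, {q,s,t,u}, {r,s,t,u}, {p,q,r,s,t}, {p,q,r,s,u}, {p,q,r,t,u}, {p,q,s,t,u}, {p,r,s,t,u}, {q,r,s,t,u}, X }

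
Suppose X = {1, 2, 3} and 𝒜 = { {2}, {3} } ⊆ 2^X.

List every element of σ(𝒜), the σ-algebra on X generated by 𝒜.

Seed the family with 𝒜 together with ∅ and X: { {}, {2}, {3}, X }.
Step 1. New:
  {1,2}  = ᶜ of {3}
  {1,3}  = ᶜ of {2}
  {2,3}  = {3} ∪ {2}
  [7 total]
Step 2. New:
  {1}  = ᶜ of {2,3}
  [8 total]
Step 3 adds nothing — fixpoint reached.

Therefore σ(𝒜) = { {}, {1}, {2}, {3}, {1,2}, {1,3}, {2,3}, X } (|σ(𝒜)| = 8).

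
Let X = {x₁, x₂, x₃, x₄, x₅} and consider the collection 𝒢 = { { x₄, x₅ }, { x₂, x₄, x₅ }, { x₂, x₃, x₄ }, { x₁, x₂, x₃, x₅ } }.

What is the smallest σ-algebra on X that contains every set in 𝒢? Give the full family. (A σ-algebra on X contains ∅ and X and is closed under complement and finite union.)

Begin from { {  }, { x₄, x₅ }, { x₂, x₃, x₄ }, { x₂, x₄, x₅ }, { x₁, x₂, x₃, x₅ }, X } (that is, 𝒢 plus ∅ and X).
Round 1 (5 new):
  { x₄ }  = ᶜ of { x₁, x₂, x₃, x₅ }
  { x₁, x₃ }  = ᶜ of { x₂, x₄, x₅ }
  { x₁, x₅ }  = ᶜ of { x₂, x₃, x₄ }
  { x₁, x₂, x₃ }  = ᶜ of { x₄, x₅ }
  { x₂, x₃, x₄, x₅ }  = { x₄, x₅ } ∪ { x₂, x₃, x₄ }
  |family| = 11
Round 2: 7 new —
  { x₁ }  = ᶜ of { x₂, x₃, x₄, x₅ }
  { x₁, x₃, x₄ }  = { x₁, x₃ } ∪ { x₄ }
  { x₁, x₃, x₅ }  = { x₁, x₃ } ∪ { x₁, x₅ }
  { x₁, x₄, x₅ }  = { x₄, x₅ } ∪ { x₁, x₅ }
  { x₁, x₂, x₃, x₄ }  = { x₁, x₂, x₃ } ∪ { x₂, x₃, x₄ }
  { x₁, x₂, x₄, x₅ }  = { x₁, x₅ } ∪ { x₂, x₄, x₅ }
  { x₁, x₃, x₄, x₅ }  = { x₄, x₅ } ∪ { x₁, x₃ }
  |family| = 18
Round 3. New:
  { x₂ }  = ᶜ of { x₁, x₃, x₄, x₅ }
  { x₃ }  = ᶜ of { x₁, x₂, x₄, x₅ }
  { x₅ }  = ᶜ of { x₁, x₂, x₃, x₄ }
  { x₁, x₄ }  = { x₄ } ∪ { x₁ }
  { x₂, x₃ }  = ᶜ of { x₁, x₄, x₅ }
  { x₂, x₄ }  = ᶜ of { x₁, x₃, x₅ }
  { x₂, x₅ }  = ᶜ of { x₁, x₃, x₄ }
  |family| = 25
Round 4: +7 →
  { x₁, x₂ }  = { x₂ } ∪ { x₁ }
  { x₃, x₄ }  = { x₃ } ∪ { x₄ }
  { x₃, x₅ }  = { x₅ } ∪ { x₃ }
  { x₁, x₂, x₄ }  = { x₂ } ∪ { x₁, x₄ }
  { x₁, x₂, x₅ }  = { x₂, x₅ } ∪ { x₁, x₅ }
  { x₂, x₃, x₅ }  = ᶜ of { x₁, x₄ }
  { x₃, x₄, x₅ }  = { x₄, x₅ } ∪ { x₃ }
  |family| = 32
Round 5 adds nothing — fixpoint reached.

Therefore σ(𝒢) = { {  }, { x₁ }, { x₂ }, { x₃ }, { x₄ }, { x₅ }, { x₁, x₂ }, { x₁, x₃ }, { x₁, x₄ }, { x₁, x₅ }, { x₂, x₃ }, { x₂, x₄ }, { x₂, x₅ }, { x₃, x₄ }, { x₃, x₅ }, { x₄, x₅ }, { x₁, x₂, x₃ }, { x₁, x₂, x₄ }, { x₁, x₂, x₅ }, { x₁, x₃, x₄ }, { x₁, x₃, x₅ }, { x₁, x₄, x₅ }, { x₂, x₃, x₄ }, { x₂, x₃, x₅ }, { x₂, x₄, x₅ }, { x₃, x₄, x₅ }, { x₁, x₂, x₃, x₄ }, { x₁, x₂, x₃, x₅ }, { x₁, x₂, x₄, x₅ }, { x₁, x₃, x₄, x₅ }, { x₂, x₃, x₄, x₅ }, X } (|σ(𝒢)| = 32).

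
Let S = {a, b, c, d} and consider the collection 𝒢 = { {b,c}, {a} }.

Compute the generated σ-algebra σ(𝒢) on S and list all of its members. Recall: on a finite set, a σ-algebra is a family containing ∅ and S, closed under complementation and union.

Begin from { {}, {a}, {b,c}, S } (that is, 𝒢 plus ∅ and S).
Round 1 (3 new):
  {a,d}  = S∖{b,c}
  {a,b,c}  = {a} ∪ {b,c}
  {b,c,d}  = S∖{a}
Round 2. New:
  {d}  = S∖{a,b,c}
Round 3: stable.

σ(𝒢) = { {}, {a}, {d}, {a,d}, {b,c}, {a,b,c}, {b,c,d}, S }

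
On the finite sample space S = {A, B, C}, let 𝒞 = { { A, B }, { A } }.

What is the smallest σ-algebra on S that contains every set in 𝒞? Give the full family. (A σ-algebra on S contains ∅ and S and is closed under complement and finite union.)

σ(𝒞) = { {  }, { A }, { B }, { C }, { A, B }, { A, C }, { B, C }, S }

Working:
Take S₀ = 𝒞 ∪ {∅, S} = { {  }, { A }, { A, B }, S }.
Pass 1: +2 →
  { C }  = complement { A, B }
  { B, C }  = complement { A }
  |family| = 6
Pass 2: 1 new —
  { A, C }  = { C } ∪ { A }
  |family| = 7
Pass 3: 1 new —
  { B }  = complement { A, C }
  |family| = 8
Pass 4: no new sets; the family is a σ-algebra.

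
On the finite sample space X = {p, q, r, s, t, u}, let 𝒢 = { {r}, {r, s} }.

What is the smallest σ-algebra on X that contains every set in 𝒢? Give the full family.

Take S₀ = 𝒢 ∪ {∅, X} = { {}, {r}, {r, s}, X }.
Iteration 1: +2 →
  {p, q, t, u}  = ᶜ of {r, s}
  {p, q, s, t, u}  = ᶜ of {r}
  [6 total]
Iteration 2: 1 new —
  {p, q, r, t, u}  = {r} ∪ {p, q, t, u}
  [7 total]
Iteration 3 (1 new):
  {s}  = ᶜ of {p, q, r, t, u}
  [8 total]
After Iteration 4 the family is unchanged; done.

Hence σ(𝒢) has 8 members: { {}, {r}, {s}, {r, s}, {p, q, t, u}, {p, q, r, t, u}, {p, q, s, t, u}, X }.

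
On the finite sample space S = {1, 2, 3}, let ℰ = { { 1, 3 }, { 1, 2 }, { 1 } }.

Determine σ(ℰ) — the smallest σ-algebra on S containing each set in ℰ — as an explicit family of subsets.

Seed the family with ℰ together with ∅ and S: { {}, { 1 }, { 1, 2 }, { 1, 3 }, S }.
Round 1: +3 →
  { 2 }  = complement { 1, 3 }
  { 3 }  = complement { 1, 2 }
  { 2, 3 }  = complement { 1 }
  |family| = 8
Round 2: closed — nothing new.

Hence σ(ℰ) has 8 members: { {}, { 1 }, { 2 }, { 3 }, { 1, 2 }, { 1, 3 }, { 2, 3 }, S }.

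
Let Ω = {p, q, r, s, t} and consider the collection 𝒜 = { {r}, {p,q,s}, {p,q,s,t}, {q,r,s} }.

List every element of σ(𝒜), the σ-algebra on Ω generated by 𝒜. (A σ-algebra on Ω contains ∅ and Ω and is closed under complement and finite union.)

Initial family (6 sets): { ∅, {r}, {p,q,s}, {q,r,s}, {p,q,s,t}, Ω }.
Iteration 1 adds 3:
  {p,t}  = {q,r,s}ᶜ
  {r,t}  = {p,q,s}ᶜ
  {p,q,r,s}  = {r} ∪ {p,q,s}
  [9 total]
Iteration 2 adds 3:
  {t}  = {p,q,r,s}ᶜ
  {p,r,t}  = {r} ∪ {p,t}
  {q,r,s,t}  = {q,r,s} ∪ {r,t}
  [12 total]
Iteration 3: +2 →
  {p}  = {q,r,s,t}ᶜ
  {q,s}  = {p,r,t}ᶜ
  [14 total]
Iteration 4: 2 new —
  {p,r}  = {r} ∪ {p}
  {q,s,t}  = {q,s} ∪ {t}
  [16 total]
Iteration 5: stable.

σ(𝒜) = { ∅, {p}, {r}, {t}, {p,r}, {p,t}, {q,s}, {r,t}, {p,q,s}, {p,r,t}, {q,r,s}, {q,s,t}, {p,q,r,s}, {p,q,s,t}, {q,r,s,t}, Ω }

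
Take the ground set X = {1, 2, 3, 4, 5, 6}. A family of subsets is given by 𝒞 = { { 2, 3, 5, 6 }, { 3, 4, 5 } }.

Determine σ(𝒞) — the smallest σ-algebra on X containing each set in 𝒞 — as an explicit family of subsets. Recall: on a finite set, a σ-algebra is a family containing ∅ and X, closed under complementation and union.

|σ(𝒞)| = 16.  σ(𝒞) = { {  }, { 1 }, { 4 }, { 1, 4 }, { 2, 6 }, { 3, 5 }, { 1, 2, 6 }, { 1, 3, 5 }, { 2, 4, 6 }, { 3, 4, 5 }, { 1, 2, 4, 6 }, { 1, 3, 4, 5 }, { 2, 3, 5, 6 }, { 1, 2, 3, 5, 6 }, { 2, 3, 4, 5, 6 }, X }

Check:
Take S₀ = 𝒞 ∪ {∅, X} = { {  }, { 3, 4, 5 }, { 2, 3, 5, 6 }, X }.
Round 1: +3 →
  { 1, 4 }  = X∖{ 2, 3, 5, 6 }
  { 1, 2, 6 }  = X∖{ 3, 4, 5 }
  { 2, 3, 4, 5, 6 }  = { 2, 3, 5, 6 } ∪ { 3, 4, 5 }
  — 7 sets.
Round 2 (4 new):
  { 1 }  = X∖{ 2, 3, 4, 5, 6 }
  { 1, 2, 4, 6 }  = { 1, 4 } ∪ { 1, 2, 6 }
  { 1, 3, 4, 5 }  = { 3, 4, 5 } ∪ { 1, 4 }
  { 1, 2, 3, 5, 6 }  = { 1, 2, 6 } ∪ { 2, 3, 5, 6 }
  — 11 sets.
Round 3 adds 3:
  { 4 }  = X∖{ 1, 2, 3, 5, 6 }
  { 2, 6 }  = X∖{ 1, 3, 4, 5 }
  { 3, 5 }  = X∖{ 1, 2, 4, 6 }
  — 14 sets.
Round 4. New:
  { 1, 3, 5 }  = { 1 } ∪ { 3, 5 }
  { 2, 4, 6 }  = { 4 } ∪ { 2, 6 }
  — 16 sets.
Round 5: stable.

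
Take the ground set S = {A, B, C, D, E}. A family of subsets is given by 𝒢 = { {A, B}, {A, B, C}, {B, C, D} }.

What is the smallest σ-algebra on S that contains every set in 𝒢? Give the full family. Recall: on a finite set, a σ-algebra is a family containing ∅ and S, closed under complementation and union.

Begin from { ∅, {A, B}, {A, B, C}, {B, C, D}, S } (that is, 𝒢 plus ∅ and S).
Round 1 (4 new):
  {A, E}  = ᶜ of {B, C, D}
  {D, E}  = ᶜ of {A, B, C}
  {C, D, E}  = ᶜ of {A, B}
  {A, B, C, D}  = {B, C, D} ∪ {A, B, C}
  [9 total]
Round 2: +7 →
  {E}  = ᶜ of {A, B, C, D}
  {A, B, E}  = {A, B} ∪ {A, E}
  {A, D, E}  = {D, E} ∪ {A, E}
  {A, B, C, E}  = {A, B, C} ∪ {A, E}
  {A, B, D, E}  = {A, B} ∪ {D, E}
  {A, C, D, E}  = {C, D, E} ∪ {A, E}
  {B, C, D, E}  = {C, D, E} ∪ {B, C, D}
  [16 total]
Round 3 (6 new):
  {A}  = ᶜ of {B, C, D, E}
  {B}  = ᶜ of {A, C, D, E}
  {C}  = ᶜ of {A, B, D, E}
  {D}  = ᶜ of {A, B, C, E}
  {B, C}  = ᶜ of {A, D, E}
  {C, D}  = ᶜ of {A, B, E}
  [22 total]
Round 4: +10 →
  {A, C}  = {C} ∪ {A}
  {A, D}  = {D} ∪ {A}
  {B, D}  = {B} ∪ {D}
  {B, E}  = {B} ∪ {E}
  {C, E}  = {E} ∪ {C}
  {A, B, D}  = {A, B} ∪ {D}
  {A, C, D}  = {C, D} ∪ {A}
  {A, C, E}  = {C} ∪ {A, E}
  {B, C, E}  = {E} ∪ {B, C}
  {B, D, E}  = {B} ∪ {D, E}
  [32 total]
Round 5: already closed under ᶜ and ∪.

Therefore σ(𝒢) = { ∅, {A}, {B}, {C}, {D}, {E}, {A, B}, {A, C}, {A, D}, {A, E}, {B, C}, {B, D}, {B, E}, {C, D}, {C, E}, {D, E}, {A, B, C}, {A, B, D}, {A, B, E}, {A, C, D}, {A, C, E}, {A, D, E}, {B, C, D}, {B, C, E}, {B, D, E}, {C, D, E}, {A, B, C, D}, {A, B, C, E}, {A, B, D, E}, {A, C, D, E}, {B, C, D, E}, S } (|σ(𝒢)| = 32).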